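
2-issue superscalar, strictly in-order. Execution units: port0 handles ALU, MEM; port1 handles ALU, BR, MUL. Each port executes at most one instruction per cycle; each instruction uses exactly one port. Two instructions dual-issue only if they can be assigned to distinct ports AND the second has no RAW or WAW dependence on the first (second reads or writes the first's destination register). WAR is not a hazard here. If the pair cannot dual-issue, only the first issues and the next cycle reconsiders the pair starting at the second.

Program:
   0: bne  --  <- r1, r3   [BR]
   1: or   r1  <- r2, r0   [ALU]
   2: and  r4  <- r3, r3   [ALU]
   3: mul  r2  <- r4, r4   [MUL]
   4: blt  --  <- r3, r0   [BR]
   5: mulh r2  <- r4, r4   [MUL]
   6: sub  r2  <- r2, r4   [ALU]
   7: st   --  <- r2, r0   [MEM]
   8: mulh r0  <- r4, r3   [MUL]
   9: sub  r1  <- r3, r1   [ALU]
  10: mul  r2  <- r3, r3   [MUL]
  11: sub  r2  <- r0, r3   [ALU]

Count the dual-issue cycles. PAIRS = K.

PAIRS = 3

0. bne.BR;or.ALU @i0/i1  | dual
1. and.ALU @i2  | RAW r4
2. mul.MUL @i3  | no-port MUL/BR
3. blt.BR @i4  | no-port BR/MUL
4. mulh.MUL @i5  | RAW+WAW r2
5. sub.ALU @i6  | RAW r2
6. st.MEM;mulh.MUL @i7/i8  | dual
7. sub.ALU;mul.MUL @i9/i10  | dual
8. sub.ALU @i11  | tail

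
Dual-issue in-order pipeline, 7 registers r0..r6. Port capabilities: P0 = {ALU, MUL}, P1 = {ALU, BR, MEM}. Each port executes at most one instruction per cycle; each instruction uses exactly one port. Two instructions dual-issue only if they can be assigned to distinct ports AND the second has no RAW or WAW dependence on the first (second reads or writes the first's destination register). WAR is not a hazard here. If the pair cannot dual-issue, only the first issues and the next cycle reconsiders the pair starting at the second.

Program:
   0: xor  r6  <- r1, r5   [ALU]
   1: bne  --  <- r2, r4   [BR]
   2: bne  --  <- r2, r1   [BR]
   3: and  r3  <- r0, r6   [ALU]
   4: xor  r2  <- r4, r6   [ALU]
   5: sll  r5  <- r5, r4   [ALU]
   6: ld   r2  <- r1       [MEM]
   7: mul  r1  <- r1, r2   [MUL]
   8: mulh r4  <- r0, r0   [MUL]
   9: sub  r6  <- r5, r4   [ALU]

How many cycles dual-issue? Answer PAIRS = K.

t=0 i0,i1:xor bne ; pair
t=1 i2,i3:bne and ; pair
t=2 i4,i5:xor sll ; pair
t=3 i6:ld ; RAW r2
t=4 i7:mul ; no-port MUL/MUL
t=5 i8:mulh ; RAW r4
t=6 i9:sub ; tail

PAIRS = 3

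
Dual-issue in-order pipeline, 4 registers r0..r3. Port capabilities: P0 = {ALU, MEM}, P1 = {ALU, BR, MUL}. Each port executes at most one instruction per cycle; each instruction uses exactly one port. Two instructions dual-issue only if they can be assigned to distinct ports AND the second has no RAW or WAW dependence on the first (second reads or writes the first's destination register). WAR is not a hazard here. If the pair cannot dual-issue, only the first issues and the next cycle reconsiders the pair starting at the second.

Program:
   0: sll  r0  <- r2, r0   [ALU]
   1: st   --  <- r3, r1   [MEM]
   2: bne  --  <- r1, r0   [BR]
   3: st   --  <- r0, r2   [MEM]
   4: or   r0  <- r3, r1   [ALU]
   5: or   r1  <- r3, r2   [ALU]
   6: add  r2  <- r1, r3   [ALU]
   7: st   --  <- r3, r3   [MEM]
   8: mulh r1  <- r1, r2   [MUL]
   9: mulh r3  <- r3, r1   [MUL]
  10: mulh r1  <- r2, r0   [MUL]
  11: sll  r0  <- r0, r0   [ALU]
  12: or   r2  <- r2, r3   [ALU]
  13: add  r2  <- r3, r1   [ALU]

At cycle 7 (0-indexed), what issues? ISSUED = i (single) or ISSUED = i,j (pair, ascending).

ISSUED = 12

[0] i0,i1  sll.ALU;st.MEM  -- dual
[1] i2,i3  bne.BR;st.MEM  -- dual
[2] i4,i5  or.ALU;or.ALU  -- dual
[3] i6,i7  add.ALU;st.MEM  -- dual
[4] i8  mulh.MUL  -- no-port MUL/MUL
[5] i9  mulh.MUL  -- no-port MUL/MUL
[6] i10,i11  mulh.MUL;sll.ALU  -- dual
[7] i12  or.ALU  -- WAW r2
[8] i13  add.ALU  -- tail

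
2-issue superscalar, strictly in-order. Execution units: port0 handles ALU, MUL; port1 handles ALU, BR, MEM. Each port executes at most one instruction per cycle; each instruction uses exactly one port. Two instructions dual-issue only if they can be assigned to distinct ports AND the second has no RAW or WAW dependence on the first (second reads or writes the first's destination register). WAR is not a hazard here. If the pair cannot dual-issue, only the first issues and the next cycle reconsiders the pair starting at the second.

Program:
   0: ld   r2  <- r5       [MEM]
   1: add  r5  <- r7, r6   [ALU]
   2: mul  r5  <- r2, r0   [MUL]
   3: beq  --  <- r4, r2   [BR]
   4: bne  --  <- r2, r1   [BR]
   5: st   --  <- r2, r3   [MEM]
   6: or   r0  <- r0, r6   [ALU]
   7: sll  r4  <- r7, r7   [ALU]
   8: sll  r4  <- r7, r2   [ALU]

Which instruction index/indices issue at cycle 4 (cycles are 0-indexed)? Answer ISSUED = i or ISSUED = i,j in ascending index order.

ISSUED = 7

c0: i0+i1 ld.MEM/add.ALU  dual
c1: i2+i3 mul.MUL/beq.BR  dual
c2: i4 bne.BR  no-port BR/MEM
c3: i5+i6 st.MEM/or.ALU  dual
c4: i7 sll.ALU  WAW r4
c5: i8 sll.ALU  tail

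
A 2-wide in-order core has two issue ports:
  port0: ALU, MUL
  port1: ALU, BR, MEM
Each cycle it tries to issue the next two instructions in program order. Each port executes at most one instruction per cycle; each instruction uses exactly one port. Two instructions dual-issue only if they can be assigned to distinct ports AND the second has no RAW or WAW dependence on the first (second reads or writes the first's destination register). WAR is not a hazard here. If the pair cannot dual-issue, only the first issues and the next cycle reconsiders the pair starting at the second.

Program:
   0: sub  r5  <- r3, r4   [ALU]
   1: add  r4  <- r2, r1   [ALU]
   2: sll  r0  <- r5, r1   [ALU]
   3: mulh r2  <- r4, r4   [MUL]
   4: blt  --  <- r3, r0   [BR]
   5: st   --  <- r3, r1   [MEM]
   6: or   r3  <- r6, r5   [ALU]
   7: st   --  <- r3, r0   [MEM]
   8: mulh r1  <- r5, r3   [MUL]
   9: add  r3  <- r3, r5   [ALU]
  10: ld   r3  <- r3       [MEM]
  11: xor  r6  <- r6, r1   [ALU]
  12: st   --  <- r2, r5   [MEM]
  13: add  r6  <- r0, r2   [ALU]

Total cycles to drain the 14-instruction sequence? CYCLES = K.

CYCLES = 8

c0: i0+i1 sub.ALU/add.ALU  dual
c1: i2+i3 sll.ALU/mulh.MUL  dual
c2: i4 blt.BR  no-port BR/MEM
c3: i5+i6 st.MEM/or.ALU  dual
c4: i7+i8 st.MEM/mulh.MUL  dual
c5: i9 add.ALU  RAW+WAW r3
c6: i10+i11 ld.MEM/xor.ALU  dual
c7: i12+i13 st.MEM/add.ALU  dual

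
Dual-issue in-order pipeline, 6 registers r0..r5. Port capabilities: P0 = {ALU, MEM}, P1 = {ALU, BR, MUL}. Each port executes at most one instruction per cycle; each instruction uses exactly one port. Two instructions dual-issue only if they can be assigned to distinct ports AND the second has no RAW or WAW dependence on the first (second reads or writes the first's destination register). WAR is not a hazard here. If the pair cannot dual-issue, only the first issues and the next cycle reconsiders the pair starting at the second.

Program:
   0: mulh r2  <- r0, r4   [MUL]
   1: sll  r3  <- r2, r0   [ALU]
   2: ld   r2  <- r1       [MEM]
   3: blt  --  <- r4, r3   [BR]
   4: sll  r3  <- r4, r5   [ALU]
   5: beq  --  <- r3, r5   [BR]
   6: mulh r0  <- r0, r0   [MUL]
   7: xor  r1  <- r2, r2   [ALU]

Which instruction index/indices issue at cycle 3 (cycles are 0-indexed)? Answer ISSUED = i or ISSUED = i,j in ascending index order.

c0: i0 mulh.MUL  RAW r2
c1: i1&i2 sll.ALU+ld.MEM  pair
c2: i3&i4 blt.BR+sll.ALU  pair
c3: i5 beq.BR  no-port BR/MUL
c4: i6&i7 mulh.MUL+xor.ALU  pair

ISSUED = 5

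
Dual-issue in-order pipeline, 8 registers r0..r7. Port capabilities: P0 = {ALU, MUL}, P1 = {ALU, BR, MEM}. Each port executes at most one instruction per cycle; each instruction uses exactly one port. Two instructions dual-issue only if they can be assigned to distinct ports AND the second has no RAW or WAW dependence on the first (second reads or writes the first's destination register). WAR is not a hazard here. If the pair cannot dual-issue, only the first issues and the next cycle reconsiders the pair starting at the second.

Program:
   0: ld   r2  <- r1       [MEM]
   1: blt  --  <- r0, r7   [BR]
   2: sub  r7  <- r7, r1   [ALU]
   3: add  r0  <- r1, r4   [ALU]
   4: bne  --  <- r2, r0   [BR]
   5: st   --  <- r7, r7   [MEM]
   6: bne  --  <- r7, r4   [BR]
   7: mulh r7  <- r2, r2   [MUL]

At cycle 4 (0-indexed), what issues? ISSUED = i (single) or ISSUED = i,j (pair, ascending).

ISSUED = 5

0. ld.MEM @i0  | no-port MEM/BR
1. blt.BR sub.ALU @i1,i2  | pair
2. add.ALU @i3  | RAW r0
3. bne.BR @i4  | no-port BR/MEM
4. st.MEM @i5  | no-port MEM/BR
5. bne.BR mulh.MUL @i6,i7  | pair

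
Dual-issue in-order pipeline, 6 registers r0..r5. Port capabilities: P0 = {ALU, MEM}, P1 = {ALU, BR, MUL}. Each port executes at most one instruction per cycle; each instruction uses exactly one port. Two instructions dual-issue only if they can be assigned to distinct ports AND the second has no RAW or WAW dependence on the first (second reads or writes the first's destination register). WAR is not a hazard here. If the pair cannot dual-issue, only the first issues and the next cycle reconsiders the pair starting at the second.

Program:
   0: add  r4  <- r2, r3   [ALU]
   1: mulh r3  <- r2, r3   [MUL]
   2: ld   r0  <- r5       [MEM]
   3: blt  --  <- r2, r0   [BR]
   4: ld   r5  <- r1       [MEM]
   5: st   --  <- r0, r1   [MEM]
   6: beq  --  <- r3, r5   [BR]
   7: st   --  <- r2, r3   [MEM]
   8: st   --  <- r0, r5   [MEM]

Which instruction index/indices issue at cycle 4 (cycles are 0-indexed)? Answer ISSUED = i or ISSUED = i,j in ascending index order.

t=0 i0,i1:add;mulh ; 2-wide
t=1 i2:ld ; RAW r0
t=2 i3,i4:blt;ld ; 2-wide
t=3 i5,i6:st;beq ; 2-wide
t=4 i7:st ; no-port MEM/MEM
t=5 i8:st ; tail

ISSUED = 7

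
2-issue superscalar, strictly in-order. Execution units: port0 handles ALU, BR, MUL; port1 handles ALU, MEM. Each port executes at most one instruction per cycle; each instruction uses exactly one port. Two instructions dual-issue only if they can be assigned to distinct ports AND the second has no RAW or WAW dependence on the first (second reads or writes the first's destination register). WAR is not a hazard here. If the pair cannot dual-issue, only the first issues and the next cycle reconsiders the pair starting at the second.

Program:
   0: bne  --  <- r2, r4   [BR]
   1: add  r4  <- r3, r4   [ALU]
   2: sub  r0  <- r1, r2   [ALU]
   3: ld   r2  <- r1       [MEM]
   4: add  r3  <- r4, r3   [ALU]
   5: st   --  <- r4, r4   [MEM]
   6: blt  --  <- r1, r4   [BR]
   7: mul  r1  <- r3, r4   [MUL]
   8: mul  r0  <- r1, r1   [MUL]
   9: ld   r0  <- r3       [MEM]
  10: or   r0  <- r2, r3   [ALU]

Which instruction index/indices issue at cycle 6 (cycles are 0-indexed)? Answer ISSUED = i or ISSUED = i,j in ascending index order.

c0: i0/i1 bne.BR+add.ALU  dual
c1: i2/i3 sub.ALU+ld.MEM  dual
c2: i4/i5 add.ALU+st.MEM  dual
c3: i6 blt.BR  no-port BR/MUL
c4: i7 mul.MUL  no-port MUL/MUL
c5: i8 mul.MUL  WAW r0
c6: i9 ld.MEM  WAW r0
c7: i10 or.ALU  tail

ISSUED = 9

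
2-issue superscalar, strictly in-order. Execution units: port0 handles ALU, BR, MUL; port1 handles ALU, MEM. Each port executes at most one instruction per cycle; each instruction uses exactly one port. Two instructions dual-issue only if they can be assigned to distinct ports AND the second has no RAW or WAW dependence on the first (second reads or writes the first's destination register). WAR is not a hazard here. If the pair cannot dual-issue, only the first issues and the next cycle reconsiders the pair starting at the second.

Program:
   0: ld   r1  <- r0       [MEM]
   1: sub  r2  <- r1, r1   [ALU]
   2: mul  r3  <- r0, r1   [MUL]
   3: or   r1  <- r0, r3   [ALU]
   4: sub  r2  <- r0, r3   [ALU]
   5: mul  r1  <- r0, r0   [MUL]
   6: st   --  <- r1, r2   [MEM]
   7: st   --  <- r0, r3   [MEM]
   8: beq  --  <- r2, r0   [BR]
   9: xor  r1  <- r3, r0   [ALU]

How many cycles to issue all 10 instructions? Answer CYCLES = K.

0. ld.MEM @i0  | RAW r1
1. sub.ALU+mul.MUL @i1,i2  | pair
2. or.ALU+sub.ALU @i3,i4  | pair
3. mul.MUL @i5  | RAW r1
4. st.MEM @i6  | no-port MEM/MEM
5. st.MEM+beq.BR @i7,i8  | pair
6. xor.ALU @i9  | tail

CYCLES = 7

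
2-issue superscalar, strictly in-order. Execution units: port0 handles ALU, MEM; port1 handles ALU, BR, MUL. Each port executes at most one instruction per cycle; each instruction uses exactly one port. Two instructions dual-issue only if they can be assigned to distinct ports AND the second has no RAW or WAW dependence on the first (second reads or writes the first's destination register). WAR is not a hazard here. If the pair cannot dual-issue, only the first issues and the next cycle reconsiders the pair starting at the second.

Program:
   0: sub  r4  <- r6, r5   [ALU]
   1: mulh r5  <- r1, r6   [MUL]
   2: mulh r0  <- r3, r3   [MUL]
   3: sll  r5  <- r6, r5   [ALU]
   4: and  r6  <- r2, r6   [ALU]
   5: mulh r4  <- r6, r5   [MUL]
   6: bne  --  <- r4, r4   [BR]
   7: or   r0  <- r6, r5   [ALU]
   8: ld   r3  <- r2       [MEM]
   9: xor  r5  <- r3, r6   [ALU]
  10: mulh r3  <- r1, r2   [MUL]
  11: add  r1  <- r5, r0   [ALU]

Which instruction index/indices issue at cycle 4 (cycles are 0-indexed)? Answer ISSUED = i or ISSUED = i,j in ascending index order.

ISSUED = 6,7

t=0 i0/i1:sub;mulh ; 2-wide
t=1 i2/i3:mulh;sll ; 2-wide
t=2 i4:and ; RAW r6
t=3 i5:mulh ; no-port MUL/BR
t=4 i6/i7:bne;or ; 2-wide
t=5 i8:ld ; RAW r3
t=6 i9/i10:xor;mulh ; 2-wide
t=7 i11:add ; tail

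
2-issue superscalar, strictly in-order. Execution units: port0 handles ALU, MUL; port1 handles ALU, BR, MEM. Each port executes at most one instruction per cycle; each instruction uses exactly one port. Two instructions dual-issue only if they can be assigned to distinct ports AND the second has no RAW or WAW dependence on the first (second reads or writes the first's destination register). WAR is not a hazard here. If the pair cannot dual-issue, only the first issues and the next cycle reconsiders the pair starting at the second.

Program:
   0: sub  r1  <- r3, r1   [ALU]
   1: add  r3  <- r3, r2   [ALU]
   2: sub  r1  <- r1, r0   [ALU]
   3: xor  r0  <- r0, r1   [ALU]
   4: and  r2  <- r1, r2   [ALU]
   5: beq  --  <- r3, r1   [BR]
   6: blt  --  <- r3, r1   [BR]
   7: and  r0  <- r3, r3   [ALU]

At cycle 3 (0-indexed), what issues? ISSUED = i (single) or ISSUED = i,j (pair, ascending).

ISSUED = 5

c0: i0&i1 sub.ALU/add.ALU  dual
c1: i2 sub.ALU  RAW r1
c2: i3&i4 xor.ALU/and.ALU  dual
c3: i5 beq.BR  no-port BR/BR
c4: i6&i7 blt.BR/and.ALU  dual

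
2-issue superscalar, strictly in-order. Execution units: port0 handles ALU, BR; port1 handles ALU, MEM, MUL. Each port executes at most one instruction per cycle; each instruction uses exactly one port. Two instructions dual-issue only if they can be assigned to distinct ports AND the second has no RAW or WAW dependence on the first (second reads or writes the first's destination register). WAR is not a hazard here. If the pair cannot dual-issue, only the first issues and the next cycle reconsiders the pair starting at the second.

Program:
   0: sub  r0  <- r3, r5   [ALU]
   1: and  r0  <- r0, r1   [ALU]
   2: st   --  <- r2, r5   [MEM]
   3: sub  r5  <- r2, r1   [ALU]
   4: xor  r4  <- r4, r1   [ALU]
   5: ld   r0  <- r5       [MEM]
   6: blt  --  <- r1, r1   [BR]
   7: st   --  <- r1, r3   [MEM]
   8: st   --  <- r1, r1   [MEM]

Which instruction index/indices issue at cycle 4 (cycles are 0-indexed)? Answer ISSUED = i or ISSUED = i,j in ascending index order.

t=0 i0:sub ; RAW+WAW r0
t=1 i1&i2:and;st ; pair
t=2 i3&i4:sub;xor ; pair
t=3 i5&i6:ld;blt ; pair
t=4 i7:st ; no-port MEM/MEM
t=5 i8:st ; tail

ISSUED = 7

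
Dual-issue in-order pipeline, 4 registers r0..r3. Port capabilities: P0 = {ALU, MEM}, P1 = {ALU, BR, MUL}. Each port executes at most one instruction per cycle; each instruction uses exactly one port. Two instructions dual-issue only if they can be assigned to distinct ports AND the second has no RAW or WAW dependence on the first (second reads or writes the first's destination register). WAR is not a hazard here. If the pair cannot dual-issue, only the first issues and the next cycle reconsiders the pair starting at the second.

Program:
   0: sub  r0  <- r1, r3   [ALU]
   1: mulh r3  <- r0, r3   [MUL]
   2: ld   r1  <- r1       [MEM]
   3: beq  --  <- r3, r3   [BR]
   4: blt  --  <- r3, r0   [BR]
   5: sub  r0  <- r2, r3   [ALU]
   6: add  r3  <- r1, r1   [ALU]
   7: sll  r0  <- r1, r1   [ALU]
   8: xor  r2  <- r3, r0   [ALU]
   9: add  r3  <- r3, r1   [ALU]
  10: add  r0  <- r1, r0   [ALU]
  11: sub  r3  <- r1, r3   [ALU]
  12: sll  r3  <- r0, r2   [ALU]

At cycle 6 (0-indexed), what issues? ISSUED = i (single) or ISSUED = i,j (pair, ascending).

ISSUED = 10,11

0. sub @i0  | RAW r0
1. mulh ld @i1+i2  | 2-wide
2. beq @i3  | no-port BR/BR
3. blt sub @i4+i5  | 2-wide
4. add sll @i6+i7  | 2-wide
5. xor add @i8+i9  | 2-wide
6. add sub @i10+i11  | 2-wide
7. sll @i12  | tail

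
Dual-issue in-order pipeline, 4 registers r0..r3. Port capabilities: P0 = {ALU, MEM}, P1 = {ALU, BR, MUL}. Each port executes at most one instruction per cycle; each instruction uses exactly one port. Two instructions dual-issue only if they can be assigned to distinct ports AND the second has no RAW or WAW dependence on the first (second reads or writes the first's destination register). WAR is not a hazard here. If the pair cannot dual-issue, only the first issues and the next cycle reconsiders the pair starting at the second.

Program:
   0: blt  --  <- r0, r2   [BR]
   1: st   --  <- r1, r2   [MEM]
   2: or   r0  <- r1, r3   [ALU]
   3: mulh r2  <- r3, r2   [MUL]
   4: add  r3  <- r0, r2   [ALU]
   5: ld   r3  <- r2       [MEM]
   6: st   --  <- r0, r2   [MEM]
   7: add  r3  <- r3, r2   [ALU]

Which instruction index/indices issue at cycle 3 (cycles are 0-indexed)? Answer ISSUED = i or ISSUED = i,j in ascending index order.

ISSUED = 5

0. blt.BR+st.MEM @i0+i1  | pair
1. or.ALU+mulh.MUL @i2+i3  | pair
2. add.ALU @i4  | WAW r3
3. ld.MEM @i5  | no-port MEM/MEM
4. st.MEM+add.ALU @i6+i7  | pair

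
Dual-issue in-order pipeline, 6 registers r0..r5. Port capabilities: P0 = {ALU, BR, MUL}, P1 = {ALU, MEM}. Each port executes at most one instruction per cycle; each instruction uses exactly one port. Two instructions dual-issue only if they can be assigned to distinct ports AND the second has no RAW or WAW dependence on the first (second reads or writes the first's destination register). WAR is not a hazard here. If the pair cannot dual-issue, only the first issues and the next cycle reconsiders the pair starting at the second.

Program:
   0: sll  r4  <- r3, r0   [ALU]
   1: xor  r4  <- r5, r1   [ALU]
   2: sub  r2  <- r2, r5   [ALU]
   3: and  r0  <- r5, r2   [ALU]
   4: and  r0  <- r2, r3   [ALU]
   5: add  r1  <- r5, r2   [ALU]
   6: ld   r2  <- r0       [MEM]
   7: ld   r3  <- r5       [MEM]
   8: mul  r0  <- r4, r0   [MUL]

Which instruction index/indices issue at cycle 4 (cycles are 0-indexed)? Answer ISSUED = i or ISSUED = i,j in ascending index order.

ISSUED = 6

[0] i0  sll  -- WAW r4
[1] i1+i2  xor/sub  -- pair
[2] i3  and  -- WAW r0
[3] i4+i5  and/add  -- pair
[4] i6  ld  -- no-port MEM/MEM
[5] i7+i8  ld/mul  -- pair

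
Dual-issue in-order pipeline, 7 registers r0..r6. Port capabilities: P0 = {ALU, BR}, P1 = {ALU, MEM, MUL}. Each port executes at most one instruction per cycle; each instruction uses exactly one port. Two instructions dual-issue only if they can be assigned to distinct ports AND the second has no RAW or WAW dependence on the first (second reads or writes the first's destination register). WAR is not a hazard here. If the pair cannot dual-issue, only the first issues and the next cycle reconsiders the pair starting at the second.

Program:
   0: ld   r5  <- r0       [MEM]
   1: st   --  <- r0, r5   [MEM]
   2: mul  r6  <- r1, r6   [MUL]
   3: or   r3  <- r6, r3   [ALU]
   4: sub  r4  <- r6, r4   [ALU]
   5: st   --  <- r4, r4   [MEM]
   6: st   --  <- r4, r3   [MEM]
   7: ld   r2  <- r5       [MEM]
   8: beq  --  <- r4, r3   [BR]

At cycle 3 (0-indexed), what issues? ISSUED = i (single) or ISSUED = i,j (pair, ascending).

0. ld.MEM @i0  | no-port MEM/MEM
1. st.MEM @i1  | no-port MEM/MUL
2. mul.MUL @i2  | RAW r6
3. or.ALU;sub.ALU @i3,i4  | dual
4. st.MEM @i5  | no-port MEM/MEM
5. st.MEM @i6  | no-port MEM/MEM
6. ld.MEM;beq.BR @i7,i8  | dual

ISSUED = 3,4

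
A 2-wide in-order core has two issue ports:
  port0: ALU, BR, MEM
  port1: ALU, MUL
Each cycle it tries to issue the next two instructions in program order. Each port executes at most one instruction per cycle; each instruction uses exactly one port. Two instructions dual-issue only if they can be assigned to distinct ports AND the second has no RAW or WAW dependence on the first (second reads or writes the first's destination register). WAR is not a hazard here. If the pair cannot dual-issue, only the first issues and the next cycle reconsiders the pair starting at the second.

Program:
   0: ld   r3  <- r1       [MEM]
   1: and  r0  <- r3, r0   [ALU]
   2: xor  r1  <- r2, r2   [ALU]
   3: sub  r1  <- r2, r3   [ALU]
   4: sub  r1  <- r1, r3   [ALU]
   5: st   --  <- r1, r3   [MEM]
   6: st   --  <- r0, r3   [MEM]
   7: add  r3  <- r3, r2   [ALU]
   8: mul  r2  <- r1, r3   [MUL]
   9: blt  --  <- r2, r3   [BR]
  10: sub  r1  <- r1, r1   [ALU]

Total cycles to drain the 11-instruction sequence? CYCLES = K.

[0] i0  ld.MEM  -- RAW r3
[1] i1&i2  and.ALU;xor.ALU  -- pair
[2] i3  sub.ALU  -- RAW+WAW r1
[3] i4  sub.ALU  -- RAW r1
[4] i5  st.MEM  -- no-port MEM/MEM
[5] i6&i7  st.MEM;add.ALU  -- pair
[6] i8  mul.MUL  -- RAW r2
[7] i9&i10  blt.BR;sub.ALU  -- pair

CYCLES = 8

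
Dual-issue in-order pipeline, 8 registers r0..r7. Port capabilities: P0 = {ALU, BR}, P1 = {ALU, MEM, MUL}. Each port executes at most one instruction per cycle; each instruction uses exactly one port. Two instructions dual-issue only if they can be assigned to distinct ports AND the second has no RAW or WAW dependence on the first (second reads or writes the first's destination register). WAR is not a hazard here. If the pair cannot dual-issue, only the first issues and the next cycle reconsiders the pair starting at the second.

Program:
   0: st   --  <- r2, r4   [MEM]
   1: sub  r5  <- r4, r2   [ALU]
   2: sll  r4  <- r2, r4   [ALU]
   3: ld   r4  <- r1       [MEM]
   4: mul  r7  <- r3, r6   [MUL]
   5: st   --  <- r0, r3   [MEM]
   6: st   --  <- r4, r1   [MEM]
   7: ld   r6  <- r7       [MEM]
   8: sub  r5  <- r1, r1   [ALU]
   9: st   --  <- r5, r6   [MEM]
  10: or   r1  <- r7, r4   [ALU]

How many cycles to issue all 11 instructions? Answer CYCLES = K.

CYCLES = 8

0. st sub @i0,i1  | 2-wide
1. sll @i2  | WAW r4
2. ld @i3  | no-port MEM/MUL
3. mul @i4  | no-port MUL/MEM
4. st @i5  | no-port MEM/MEM
5. st @i6  | no-port MEM/MEM
6. ld sub @i7,i8  | 2-wide
7. st or @i9,i10  | 2-wide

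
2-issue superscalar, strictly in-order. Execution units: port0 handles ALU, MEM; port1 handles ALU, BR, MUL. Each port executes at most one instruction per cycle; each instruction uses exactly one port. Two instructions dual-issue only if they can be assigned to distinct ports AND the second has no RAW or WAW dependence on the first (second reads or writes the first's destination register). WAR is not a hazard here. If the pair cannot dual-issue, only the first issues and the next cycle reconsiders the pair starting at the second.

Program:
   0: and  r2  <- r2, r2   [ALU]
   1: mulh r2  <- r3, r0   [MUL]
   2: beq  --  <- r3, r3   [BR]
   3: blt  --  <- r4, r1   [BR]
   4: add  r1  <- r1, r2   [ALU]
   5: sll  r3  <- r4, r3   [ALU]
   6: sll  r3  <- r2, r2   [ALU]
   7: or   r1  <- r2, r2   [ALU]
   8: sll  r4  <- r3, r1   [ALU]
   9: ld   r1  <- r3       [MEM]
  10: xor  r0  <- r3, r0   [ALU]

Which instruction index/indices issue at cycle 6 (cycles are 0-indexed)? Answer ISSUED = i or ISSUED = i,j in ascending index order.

t=0 i0:and.ALU ; WAW r2
t=1 i1:mulh.MUL ; no-port MUL/BR
t=2 i2:beq.BR ; no-port BR/BR
t=3 i3&i4:blt.BR+add.ALU ; dual
t=4 i5:sll.ALU ; WAW r3
t=5 i6&i7:sll.ALU+or.ALU ; dual
t=6 i8&i9:sll.ALU+ld.MEM ; dual
t=7 i10:xor.ALU ; tail

ISSUED = 8,9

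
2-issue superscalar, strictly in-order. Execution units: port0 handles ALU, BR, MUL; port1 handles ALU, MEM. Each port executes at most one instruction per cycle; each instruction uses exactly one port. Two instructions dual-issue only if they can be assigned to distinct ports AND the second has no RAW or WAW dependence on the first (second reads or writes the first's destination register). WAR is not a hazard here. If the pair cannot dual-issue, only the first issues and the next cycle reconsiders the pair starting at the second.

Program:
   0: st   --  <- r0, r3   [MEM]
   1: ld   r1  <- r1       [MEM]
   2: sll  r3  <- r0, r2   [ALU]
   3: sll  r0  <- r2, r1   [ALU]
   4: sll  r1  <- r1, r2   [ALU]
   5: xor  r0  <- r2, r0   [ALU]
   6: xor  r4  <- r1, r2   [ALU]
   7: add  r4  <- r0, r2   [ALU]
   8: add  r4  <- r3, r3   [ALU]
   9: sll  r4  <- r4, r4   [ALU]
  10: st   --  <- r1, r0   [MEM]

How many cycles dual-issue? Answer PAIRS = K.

PAIRS = 4

t=0 i0:st.MEM ; no-port MEM/MEM
t=1 i1,i2:ld.MEM+sll.ALU ; 2-wide
t=2 i3,i4:sll.ALU+sll.ALU ; 2-wide
t=3 i5,i6:xor.ALU+xor.ALU ; 2-wide
t=4 i7:add.ALU ; WAW r4
t=5 i8:add.ALU ; RAW+WAW r4
t=6 i9,i10:sll.ALU+st.MEM ; 2-wide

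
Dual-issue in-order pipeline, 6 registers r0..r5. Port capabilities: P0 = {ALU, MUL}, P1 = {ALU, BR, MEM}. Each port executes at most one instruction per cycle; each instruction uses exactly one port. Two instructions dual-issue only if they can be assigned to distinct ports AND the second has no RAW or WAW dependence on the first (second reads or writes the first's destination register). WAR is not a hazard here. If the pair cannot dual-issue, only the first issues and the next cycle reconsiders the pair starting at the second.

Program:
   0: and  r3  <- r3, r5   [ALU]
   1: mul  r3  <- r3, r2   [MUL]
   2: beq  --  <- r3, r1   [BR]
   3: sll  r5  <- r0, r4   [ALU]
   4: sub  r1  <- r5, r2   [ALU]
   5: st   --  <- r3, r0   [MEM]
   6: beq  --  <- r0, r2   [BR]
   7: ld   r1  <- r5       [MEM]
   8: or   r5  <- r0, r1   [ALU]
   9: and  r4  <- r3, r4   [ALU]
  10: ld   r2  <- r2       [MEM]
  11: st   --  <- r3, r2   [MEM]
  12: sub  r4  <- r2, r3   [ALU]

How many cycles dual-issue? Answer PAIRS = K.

PAIRS = 4

t=0 i0:and.ALU ; RAW+WAW r3
t=1 i1:mul.MUL ; RAW r3
t=2 i2&i3:beq.BR sll.ALU ; pair
t=3 i4&i5:sub.ALU st.MEM ; pair
t=4 i6:beq.BR ; no-port BR/MEM
t=5 i7:ld.MEM ; RAW r1
t=6 i8&i9:or.ALU and.ALU ; pair
t=7 i10:ld.MEM ; no-port MEM/MEM
t=8 i11&i12:st.MEM sub.ALU ; pair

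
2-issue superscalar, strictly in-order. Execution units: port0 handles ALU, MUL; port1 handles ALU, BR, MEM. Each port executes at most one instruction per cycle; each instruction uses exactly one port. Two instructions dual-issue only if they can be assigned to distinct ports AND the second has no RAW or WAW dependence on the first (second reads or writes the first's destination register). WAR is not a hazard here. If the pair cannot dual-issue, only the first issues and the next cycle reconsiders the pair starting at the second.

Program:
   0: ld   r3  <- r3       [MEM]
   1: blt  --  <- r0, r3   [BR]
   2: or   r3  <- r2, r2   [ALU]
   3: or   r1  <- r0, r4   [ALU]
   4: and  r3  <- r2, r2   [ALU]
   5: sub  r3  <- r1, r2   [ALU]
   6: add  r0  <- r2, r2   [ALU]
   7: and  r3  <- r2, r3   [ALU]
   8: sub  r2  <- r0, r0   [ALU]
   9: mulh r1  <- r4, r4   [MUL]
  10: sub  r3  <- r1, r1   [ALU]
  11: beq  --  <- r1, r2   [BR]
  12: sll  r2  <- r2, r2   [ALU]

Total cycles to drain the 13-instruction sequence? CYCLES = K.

  cy0 -> i0 (ld.MEM) no-port MEM/BR
  cy1 -> i1,i2 (blt.BR or.ALU) dual
  cy2 -> i3,i4 (or.ALU and.ALU) dual
  cy3 -> i5,i6 (sub.ALU add.ALU) dual
  cy4 -> i7,i8 (and.ALU sub.ALU) dual
  cy5 -> i9 (mulh.MUL) RAW r1
  cy6 -> i10,i11 (sub.ALU beq.BR) dual
  cy7 -> i12 (sll.ALU) tail

CYCLES = 8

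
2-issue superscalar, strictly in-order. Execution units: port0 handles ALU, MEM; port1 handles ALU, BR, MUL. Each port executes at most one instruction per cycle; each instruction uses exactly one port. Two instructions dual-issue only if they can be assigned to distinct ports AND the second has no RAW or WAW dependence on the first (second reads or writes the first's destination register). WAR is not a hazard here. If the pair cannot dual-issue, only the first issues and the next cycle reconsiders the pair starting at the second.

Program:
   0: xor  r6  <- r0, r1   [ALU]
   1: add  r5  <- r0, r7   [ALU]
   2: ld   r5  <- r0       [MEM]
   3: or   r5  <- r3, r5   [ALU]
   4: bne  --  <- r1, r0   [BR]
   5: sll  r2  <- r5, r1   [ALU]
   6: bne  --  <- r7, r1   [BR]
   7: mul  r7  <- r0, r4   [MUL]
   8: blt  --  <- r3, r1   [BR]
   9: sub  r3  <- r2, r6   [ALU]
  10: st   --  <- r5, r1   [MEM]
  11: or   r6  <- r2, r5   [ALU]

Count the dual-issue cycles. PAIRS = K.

PAIRS = 5

[0] i0&i1  xor.ALU/add.ALU  -- pair
[1] i2  ld.MEM  -- RAW+WAW r5
[2] i3&i4  or.ALU/bne.BR  -- pair
[3] i5&i6  sll.ALU/bne.BR  -- pair
[4] i7  mul.MUL  -- no-port MUL/BR
[5] i8&i9  blt.BR/sub.ALU  -- pair
[6] i10&i11  st.MEM/or.ALU  -- pair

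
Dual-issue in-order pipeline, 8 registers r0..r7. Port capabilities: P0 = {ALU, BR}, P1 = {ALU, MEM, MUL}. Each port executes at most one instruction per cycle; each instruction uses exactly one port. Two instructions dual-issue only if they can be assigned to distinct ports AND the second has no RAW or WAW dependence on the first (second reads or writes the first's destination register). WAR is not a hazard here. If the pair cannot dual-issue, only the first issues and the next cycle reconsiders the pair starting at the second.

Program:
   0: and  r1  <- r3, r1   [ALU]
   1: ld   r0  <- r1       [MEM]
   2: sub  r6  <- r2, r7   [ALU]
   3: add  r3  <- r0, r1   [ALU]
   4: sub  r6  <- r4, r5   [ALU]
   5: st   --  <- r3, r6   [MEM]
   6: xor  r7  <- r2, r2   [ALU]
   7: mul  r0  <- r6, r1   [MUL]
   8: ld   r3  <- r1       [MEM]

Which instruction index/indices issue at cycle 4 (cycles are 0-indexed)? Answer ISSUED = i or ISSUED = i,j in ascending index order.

[0] i0  and.ALU  -- RAW r1
[1] i1+i2  ld.MEM/sub.ALU  -- 2-wide
[2] i3+i4  add.ALU/sub.ALU  -- 2-wide
[3] i5+i6  st.MEM/xor.ALU  -- 2-wide
[4] i7  mul.MUL  -- no-port MUL/MEM
[5] i8  ld.MEM  -- tail

ISSUED = 7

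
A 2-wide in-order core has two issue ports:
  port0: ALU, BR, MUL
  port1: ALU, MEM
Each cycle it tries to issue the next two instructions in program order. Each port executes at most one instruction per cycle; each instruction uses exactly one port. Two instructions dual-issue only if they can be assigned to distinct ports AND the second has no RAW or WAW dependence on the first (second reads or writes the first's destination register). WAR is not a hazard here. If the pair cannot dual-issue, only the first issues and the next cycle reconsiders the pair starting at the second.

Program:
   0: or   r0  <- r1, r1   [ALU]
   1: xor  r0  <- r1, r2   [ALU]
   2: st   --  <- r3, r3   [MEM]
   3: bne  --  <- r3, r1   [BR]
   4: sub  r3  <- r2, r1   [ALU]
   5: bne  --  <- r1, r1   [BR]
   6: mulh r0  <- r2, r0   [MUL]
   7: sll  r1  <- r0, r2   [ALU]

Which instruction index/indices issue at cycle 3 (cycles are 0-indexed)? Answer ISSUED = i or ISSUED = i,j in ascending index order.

t=0 i0:or ; WAW r0
t=1 i1,i2:xor+st ; dual
t=2 i3,i4:bne+sub ; dual
t=3 i5:bne ; no-port BR/MUL
t=4 i6:mulh ; RAW r0
t=5 i7:sll ; tail

ISSUED = 5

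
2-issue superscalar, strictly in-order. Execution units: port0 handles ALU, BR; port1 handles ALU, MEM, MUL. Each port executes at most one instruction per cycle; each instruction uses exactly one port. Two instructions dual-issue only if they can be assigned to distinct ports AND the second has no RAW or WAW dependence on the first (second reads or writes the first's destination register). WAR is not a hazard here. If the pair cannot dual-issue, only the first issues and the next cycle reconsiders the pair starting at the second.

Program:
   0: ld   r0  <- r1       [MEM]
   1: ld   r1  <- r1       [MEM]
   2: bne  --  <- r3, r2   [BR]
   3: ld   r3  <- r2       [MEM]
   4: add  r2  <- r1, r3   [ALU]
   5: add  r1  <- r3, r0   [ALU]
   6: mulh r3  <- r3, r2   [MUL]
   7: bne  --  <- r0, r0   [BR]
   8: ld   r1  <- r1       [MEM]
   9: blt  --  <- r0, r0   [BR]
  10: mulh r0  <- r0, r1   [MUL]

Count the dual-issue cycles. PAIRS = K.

PAIRS = 4

0. ld.MEM @i0  | no-port MEM/MEM
1. ld.MEM;bne.BR @i1&i2  | 2-wide
2. ld.MEM @i3  | RAW r3
3. add.ALU;add.ALU @i4&i5  | 2-wide
4. mulh.MUL;bne.BR @i6&i7  | 2-wide
5. ld.MEM;blt.BR @i8&i9  | 2-wide
6. mulh.MUL @i10  | tail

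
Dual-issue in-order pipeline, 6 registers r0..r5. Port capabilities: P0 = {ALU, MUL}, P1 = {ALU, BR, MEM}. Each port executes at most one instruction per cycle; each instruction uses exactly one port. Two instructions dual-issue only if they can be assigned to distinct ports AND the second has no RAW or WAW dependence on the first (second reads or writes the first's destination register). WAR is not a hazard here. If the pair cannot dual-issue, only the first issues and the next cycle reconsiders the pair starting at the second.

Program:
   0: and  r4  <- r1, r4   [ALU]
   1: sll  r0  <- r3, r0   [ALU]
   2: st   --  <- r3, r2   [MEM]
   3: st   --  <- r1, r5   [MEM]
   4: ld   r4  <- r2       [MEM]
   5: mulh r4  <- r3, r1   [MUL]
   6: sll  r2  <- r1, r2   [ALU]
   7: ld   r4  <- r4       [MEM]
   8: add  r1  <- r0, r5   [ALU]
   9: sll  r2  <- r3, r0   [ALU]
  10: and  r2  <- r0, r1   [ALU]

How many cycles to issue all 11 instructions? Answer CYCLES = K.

#0 head=0: and.ALU;sll.ALU i0+i1 dual
#1 head=2: st.MEM i2 no-port MEM/MEM
#2 head=3: st.MEM i3 no-port MEM/MEM
#3 head=4: ld.MEM i4 WAW r4
#4 head=5: mulh.MUL;sll.ALU i5+i6 dual
#5 head=7: ld.MEM;add.ALU i7+i8 dual
#6 head=9: sll.ALU i9 WAW r2
#7 head=10: and.ALU i10 tail

CYCLES = 8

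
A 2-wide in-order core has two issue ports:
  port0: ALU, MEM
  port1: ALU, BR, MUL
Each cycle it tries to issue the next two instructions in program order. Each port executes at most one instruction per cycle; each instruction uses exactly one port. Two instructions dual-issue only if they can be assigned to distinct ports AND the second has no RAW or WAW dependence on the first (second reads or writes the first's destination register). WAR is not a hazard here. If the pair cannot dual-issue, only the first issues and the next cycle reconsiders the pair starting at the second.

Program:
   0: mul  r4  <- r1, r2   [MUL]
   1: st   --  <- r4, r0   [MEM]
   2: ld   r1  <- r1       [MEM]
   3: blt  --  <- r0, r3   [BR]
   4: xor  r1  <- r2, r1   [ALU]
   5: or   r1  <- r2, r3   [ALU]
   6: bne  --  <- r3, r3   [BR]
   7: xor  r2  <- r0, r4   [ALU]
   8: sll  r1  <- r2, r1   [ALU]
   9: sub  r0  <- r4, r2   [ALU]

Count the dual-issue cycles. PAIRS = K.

PAIRS = 3

c0: i0 mul.MUL  RAW r4
c1: i1 st.MEM  no-port MEM/MEM
c2: i2+i3 ld.MEM+blt.BR  dual
c3: i4 xor.ALU  WAW r1
c4: i5+i6 or.ALU+bne.BR  dual
c5: i7 xor.ALU  RAW r2
c6: i8+i9 sll.ALU+sub.ALU  dual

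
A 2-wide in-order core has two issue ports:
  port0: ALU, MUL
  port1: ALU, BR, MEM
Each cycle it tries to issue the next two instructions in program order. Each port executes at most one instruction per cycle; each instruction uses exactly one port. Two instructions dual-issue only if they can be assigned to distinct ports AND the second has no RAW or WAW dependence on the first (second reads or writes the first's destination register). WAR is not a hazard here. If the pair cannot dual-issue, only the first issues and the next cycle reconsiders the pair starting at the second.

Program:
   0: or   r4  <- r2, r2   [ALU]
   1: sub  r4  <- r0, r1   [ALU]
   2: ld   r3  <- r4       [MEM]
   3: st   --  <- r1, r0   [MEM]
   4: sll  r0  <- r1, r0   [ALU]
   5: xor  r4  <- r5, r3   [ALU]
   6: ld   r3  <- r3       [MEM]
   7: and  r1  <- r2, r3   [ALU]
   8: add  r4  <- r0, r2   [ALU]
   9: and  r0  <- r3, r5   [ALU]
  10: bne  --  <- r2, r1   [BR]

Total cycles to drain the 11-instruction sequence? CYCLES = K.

0. or.ALU @i0  | WAW r4
1. sub.ALU @i1  | RAW r4
2. ld.MEM @i2  | no-port MEM/MEM
3. st.MEM/sll.ALU @i3,i4  | dual
4. xor.ALU/ld.MEM @i5,i6  | dual
5. and.ALU/add.ALU @i7,i8  | dual
6. and.ALU/bne.BR @i9,i10  | dual

CYCLES = 7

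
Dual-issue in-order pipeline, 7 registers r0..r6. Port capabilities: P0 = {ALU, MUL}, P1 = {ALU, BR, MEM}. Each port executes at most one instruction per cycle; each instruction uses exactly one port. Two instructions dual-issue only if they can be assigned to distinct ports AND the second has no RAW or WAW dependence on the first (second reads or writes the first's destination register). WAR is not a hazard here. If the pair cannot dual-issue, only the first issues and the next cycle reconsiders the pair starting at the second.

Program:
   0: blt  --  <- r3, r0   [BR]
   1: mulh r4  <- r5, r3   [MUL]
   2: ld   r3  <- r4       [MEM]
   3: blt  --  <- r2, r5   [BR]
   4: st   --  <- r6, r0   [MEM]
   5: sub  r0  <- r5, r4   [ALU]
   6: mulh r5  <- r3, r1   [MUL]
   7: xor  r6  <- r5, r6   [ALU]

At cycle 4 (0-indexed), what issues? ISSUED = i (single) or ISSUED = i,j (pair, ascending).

ISSUED = 6

[0] i0&i1  blt.BR+mulh.MUL  -- pair
[1] i2  ld.MEM  -- no-port MEM/BR
[2] i3  blt.BR  -- no-port BR/MEM
[3] i4&i5  st.MEM+sub.ALU  -- pair
[4] i6  mulh.MUL  -- RAW r5
[5] i7  xor.ALU  -- tail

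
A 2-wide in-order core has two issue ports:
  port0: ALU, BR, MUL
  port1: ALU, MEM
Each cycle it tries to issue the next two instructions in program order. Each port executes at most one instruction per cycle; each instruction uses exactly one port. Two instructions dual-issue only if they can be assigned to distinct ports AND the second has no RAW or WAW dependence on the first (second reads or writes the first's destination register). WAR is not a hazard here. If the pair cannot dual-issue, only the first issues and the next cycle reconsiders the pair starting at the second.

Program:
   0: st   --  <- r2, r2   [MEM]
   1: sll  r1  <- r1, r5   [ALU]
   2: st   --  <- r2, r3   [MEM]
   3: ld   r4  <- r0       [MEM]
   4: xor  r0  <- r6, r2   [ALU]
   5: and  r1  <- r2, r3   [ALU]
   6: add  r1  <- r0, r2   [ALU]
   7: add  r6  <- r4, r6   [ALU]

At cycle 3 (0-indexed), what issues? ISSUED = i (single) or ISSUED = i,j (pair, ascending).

  cy0 -> i0&i1 (st.MEM;sll.ALU) 2-wide
  cy1 -> i2 (st.MEM) no-port MEM/MEM
  cy2 -> i3&i4 (ld.MEM;xor.ALU) 2-wide
  cy3 -> i5 (and.ALU) WAW r1
  cy4 -> i6&i7 (add.ALU;add.ALU) 2-wide

ISSUED = 5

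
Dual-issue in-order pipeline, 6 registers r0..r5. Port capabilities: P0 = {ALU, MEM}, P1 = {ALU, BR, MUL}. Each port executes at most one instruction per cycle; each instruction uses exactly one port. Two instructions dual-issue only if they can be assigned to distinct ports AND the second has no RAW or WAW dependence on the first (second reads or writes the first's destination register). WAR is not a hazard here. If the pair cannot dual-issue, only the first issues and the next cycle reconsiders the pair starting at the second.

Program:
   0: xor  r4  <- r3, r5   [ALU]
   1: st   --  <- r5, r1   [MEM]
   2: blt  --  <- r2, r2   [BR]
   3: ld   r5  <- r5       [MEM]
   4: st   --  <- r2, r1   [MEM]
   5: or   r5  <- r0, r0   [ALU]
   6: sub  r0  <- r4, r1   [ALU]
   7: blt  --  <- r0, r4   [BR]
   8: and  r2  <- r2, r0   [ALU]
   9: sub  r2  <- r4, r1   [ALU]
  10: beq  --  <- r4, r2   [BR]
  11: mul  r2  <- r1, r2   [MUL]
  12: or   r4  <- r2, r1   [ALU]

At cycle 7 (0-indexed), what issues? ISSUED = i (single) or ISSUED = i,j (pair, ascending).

c0: i0/i1 xor.ALU+st.MEM  2-wide
c1: i2/i3 blt.BR+ld.MEM  2-wide
c2: i4/i5 st.MEM+or.ALU  2-wide
c3: i6 sub.ALU  RAW r0
c4: i7/i8 blt.BR+and.ALU  2-wide
c5: i9 sub.ALU  RAW r2
c6: i10 beq.BR  no-port BR/MUL
c7: i11 mul.MUL  RAW r2
c8: i12 or.ALU  tail

ISSUED = 11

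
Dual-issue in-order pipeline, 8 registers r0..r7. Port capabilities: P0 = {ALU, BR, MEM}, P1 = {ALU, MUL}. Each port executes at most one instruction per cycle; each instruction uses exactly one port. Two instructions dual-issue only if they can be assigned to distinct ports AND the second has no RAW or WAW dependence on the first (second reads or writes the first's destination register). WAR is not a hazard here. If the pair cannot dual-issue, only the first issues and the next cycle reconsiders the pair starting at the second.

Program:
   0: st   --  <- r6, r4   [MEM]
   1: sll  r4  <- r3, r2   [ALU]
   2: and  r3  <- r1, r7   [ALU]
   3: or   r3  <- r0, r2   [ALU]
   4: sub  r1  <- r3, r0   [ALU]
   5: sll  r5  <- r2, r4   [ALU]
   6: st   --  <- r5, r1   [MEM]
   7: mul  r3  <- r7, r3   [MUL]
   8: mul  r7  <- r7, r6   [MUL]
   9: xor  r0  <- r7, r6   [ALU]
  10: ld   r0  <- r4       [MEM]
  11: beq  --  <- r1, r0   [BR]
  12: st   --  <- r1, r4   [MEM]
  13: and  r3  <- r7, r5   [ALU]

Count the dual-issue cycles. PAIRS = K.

#0 head=0: st.MEM/sll.ALU i0&i1 dual
#1 head=2: and.ALU i2 WAW r3
#2 head=3: or.ALU i3 RAW r3
#3 head=4: sub.ALU/sll.ALU i4&i5 dual
#4 head=6: st.MEM/mul.MUL i6&i7 dual
#5 head=8: mul.MUL i8 RAW r7
#6 head=9: xor.ALU i9 WAW r0
#7 head=10: ld.MEM i10 no-port MEM/BR
#8 head=11: beq.BR i11 no-port BR/MEM
#9 head=12: st.MEM/and.ALU i12&i13 dual

PAIRS = 4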